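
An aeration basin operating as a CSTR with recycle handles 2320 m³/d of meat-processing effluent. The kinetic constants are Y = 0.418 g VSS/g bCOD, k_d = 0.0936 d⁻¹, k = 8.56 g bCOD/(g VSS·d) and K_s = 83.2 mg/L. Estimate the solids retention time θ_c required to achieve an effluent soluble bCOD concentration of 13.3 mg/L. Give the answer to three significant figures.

At the target effluent, Y k S/(K_s+S) = 0.418×8.56×13.3/96.50 = 0.4931 d⁻¹.
θ_c = 1/(μ − k_d) = 1/(0.4931 − 0.0936) = 1/0.3995 = 2.503 d.

θ_c ≈ 2.50 d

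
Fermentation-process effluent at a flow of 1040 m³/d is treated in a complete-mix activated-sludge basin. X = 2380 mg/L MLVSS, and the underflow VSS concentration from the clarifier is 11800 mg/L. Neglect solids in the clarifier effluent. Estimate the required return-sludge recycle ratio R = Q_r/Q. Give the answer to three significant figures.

R ≈ 0.253

Mass balance around the secondary clarifier (neglecting effluent solids): R = X / (X_r − X) = 2380 / (11800 − 2380) = 0.2527.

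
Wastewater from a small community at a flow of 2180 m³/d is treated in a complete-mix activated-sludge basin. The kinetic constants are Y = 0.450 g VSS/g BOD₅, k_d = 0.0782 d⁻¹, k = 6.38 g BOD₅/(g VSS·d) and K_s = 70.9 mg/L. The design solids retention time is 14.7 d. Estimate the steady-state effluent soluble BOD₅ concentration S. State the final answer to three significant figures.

S ≈ 3.80 mg/L

For a completely mixed reactor with recycle the Lawrence–McCarty relation gives S = K_s·(1 + k_d·θ_c) / [θ_c·(Y·k − k_d) − 1] = 70.9 × (1 + 0.0782 × 14.7) / [14.7 × (0.450 × 6.38 − 0.0782) − 1] = 152.4 / 40.05 = 3.805 mg/L.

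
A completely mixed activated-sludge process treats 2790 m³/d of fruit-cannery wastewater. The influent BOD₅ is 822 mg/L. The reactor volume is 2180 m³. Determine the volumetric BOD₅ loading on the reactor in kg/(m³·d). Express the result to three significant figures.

Volumetric loading L_v = Q·S₀ / V = 2790 × 822 g/m³ / 2180 m³ = 1052 g/(m³·d) = 1.052 kg BOD₅/(m³·d).

L_v ≈ 1.05 kg BOD₅/(m³·d)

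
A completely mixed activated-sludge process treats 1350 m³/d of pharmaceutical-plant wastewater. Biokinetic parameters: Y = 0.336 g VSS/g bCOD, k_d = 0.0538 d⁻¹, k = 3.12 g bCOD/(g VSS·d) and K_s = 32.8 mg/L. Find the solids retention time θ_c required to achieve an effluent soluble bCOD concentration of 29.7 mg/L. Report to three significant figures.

At the target effluent, Y k S/(K_s+S) = 0.336×3.12×29.7/62.50 = 0.4982 d⁻¹.
Then 1/θ_c = μ − k_d = 0.4982 − 0.0538 = 0.4444 d⁻¹, giving θ_c = 2.250 d.

θ_c ≈ 2.25 d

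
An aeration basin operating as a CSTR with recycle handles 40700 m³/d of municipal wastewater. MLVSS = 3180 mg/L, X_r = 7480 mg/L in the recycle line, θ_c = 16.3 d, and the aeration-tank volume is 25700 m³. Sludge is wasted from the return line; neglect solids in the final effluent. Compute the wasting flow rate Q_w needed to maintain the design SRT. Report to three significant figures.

Q_w = (V·X)/(θ_c X_r) = 25700 × 3180 / (16.3 × 7480) = 670.3 m³/d.

Q_w ≈ 670 m³/d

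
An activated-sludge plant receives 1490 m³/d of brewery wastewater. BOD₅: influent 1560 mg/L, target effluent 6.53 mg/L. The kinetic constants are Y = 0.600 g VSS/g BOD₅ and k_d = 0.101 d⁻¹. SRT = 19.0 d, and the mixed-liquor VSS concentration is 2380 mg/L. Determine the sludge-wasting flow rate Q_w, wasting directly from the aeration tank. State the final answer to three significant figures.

Q_w ≈ 200 m³/d

Rearranging the biomass balance for a CMAS with decay, V = Y·Q·ΔS·θ_c / [X·(1+k_d θ_c)] = 0.600 × 1490 × (1560 − 6.53) × 19.0 / [2380 × (1 + 0.101 × 19.0)] = 2.64×10^7 / 6947 = 3798 m³.
Wasting from the aeration tank: Q_w = V / θ_c = 3798 / 19.0 = 199.9 m³/d.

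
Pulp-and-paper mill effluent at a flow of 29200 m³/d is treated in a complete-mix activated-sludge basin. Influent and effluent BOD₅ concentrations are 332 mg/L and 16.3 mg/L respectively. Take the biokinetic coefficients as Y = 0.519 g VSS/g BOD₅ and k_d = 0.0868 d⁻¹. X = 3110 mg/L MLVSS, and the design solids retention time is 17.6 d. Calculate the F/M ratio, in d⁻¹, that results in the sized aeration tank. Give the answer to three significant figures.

F/M ≈ 0.291 d⁻¹

From the SRT design equation V = Y Q (S₀−S) θ_c / [X (1 + k_d θ_c)] = 0.519 × 29200 × (332 − 16.3) × 17.6 / [3110 × (1 + 0.0868 × 17.6)] = 8.42×10^7 / 7861 = 10712 m³.
F/M = Q·S₀ / (V·X) = 29200 × 332 / (10712 × 3110) = 0.2910 g BOD₅·(g VSS·d)⁻¹.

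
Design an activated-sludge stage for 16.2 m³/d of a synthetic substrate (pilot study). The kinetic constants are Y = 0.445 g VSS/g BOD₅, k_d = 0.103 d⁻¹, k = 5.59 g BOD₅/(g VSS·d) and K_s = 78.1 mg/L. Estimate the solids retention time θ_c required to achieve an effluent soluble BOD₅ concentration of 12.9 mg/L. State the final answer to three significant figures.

θ_c ≈ 4.01 d

At the target effluent, Y k S/(K_s+S) = 0.445×5.59×12.9/91.00 = 0.3526 d⁻¹.
θ_c = 1/(μ − k_d) = 1/(0.3526 − 0.103) = 1/0.2496 = 4.006 d.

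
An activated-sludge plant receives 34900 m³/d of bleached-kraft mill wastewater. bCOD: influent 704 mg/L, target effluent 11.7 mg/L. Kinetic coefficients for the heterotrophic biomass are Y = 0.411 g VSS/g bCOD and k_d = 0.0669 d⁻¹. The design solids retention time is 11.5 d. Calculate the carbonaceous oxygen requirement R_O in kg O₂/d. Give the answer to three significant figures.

R_O ≈ 16200 kg O₂/d

The observed yield is Y_obs = Y/(1 + k_d·θ_c) = 0.411 / (1 + 0.0669 × 11.5) = 0.411 / 1.769 = 0.2323 g VSS per g bCOD removed.
ΔS = 704 − 11.7 = 692.3 mg/L, so the substrate removal rate is 34900 × 692.3/1000 = 24161 kg bCOD/d.
Net sludge production P_X = 0.2323 × 24161 = 5612 kg VSS/d.
R_O = Q·(S₀ − S) − 1.42·P_X = 24161 − 1.42 × 5612 = 16192 kg O₂/d.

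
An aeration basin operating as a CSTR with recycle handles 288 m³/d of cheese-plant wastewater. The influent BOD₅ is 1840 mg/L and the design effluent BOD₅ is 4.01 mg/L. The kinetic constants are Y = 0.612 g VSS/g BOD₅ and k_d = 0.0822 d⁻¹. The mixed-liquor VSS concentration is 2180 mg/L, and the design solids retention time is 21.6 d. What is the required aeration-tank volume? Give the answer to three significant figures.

V ≈ 1160 m³

Steady-state biomass mass balance: V·X·(1 + k_d·θ_c) = Y·Q·(S₀ − S)·θ_c, so V = 0.612 × 288 × (1840 − 4.01) × 21.6 / [2180 × (1 + 0.0822 × 21.6)] = 6.99×10^6 / 6051 = 1155 m³.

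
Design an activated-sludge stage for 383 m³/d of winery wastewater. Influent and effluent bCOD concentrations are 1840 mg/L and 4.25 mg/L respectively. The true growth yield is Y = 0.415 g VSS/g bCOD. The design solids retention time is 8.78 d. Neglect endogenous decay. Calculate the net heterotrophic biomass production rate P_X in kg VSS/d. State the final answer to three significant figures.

P_X ≈ 292 kg VSS/d

Since k_d ≈ 0, Y_obs = Y = 0.415 g VSS/g bCOD.
Substrate removed = Q·(S₀ − S) = 383 m³/d × (1840 − 4.25) g/m³ = 7.03×10^5 g/d = 703.1 kg/d.
P_X = Y_obs · Q(S₀ − S) = 0.4150 × 703.1 = 291.8 kg VSS/d.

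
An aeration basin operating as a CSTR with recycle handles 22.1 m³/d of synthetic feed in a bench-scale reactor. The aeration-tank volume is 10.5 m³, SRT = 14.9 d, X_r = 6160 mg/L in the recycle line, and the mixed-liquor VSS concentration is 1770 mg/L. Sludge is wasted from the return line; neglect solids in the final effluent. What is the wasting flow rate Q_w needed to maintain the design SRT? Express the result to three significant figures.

Q_w ≈ 0.202 m³/d

Wasting from the return line (neglecting effluent solids): Q_w = V·X / (θ_c·X_r) = 10.50 × 1770 / (14.9 × 6160) = 0.2025 m³/d.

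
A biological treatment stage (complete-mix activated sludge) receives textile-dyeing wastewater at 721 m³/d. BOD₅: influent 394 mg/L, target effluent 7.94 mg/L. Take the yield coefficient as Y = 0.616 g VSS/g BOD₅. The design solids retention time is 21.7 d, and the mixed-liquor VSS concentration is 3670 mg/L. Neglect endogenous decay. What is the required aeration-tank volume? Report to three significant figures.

With k_d = 0 the design equation reduces to V = Y Q (S₀−S) θ_c / X = 0.616 × 721 × (394 − 7.94) × 21.7 / 3670 = 1014 m³.

V ≈ 1010 m³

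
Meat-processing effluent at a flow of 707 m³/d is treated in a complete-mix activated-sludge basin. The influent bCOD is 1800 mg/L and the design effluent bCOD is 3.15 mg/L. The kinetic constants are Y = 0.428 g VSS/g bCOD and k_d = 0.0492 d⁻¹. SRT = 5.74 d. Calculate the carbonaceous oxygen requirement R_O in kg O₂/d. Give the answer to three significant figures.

R_O ≈ 668 kg O₂/d

Observed yield with endogenous decay: Y_obs = Y / (1 + k_d·θ_c) = 0.428 / (1 + 0.0492 × 5.74) = 0.428 / 1.282 = 0.3337 g VSS/g bCOD.
Q·(S₀ − S) = 707 × (1800 − 3.15) × 10⁻³ = 1270 kg/d removed.
P_X = Y_obs·Q·(S₀ − S) = 0.3337 × 1270 = 424.0 kg VSS/d.
Carbonaceous O₂ demand = substrate oxidised − cell-mass equivalent = 1270 − 1.42 × 424.0 = 668.3 kg O₂/d.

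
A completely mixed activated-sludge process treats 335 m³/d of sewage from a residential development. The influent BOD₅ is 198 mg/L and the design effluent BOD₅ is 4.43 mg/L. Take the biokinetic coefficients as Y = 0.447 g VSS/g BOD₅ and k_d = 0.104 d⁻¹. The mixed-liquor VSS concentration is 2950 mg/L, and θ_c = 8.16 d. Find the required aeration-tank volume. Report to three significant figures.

V ≈ 43.4 m³

From the SRT design equation V = Y Q (S₀−S) θ_c / [X (1 + k_d θ_c)] = 0.447 × 335 × (198 − 4.43) × 8.16 / [2950 × (1 + 0.104 × 8.16)] = 2.37×10^5 / 5453 = 43.37 m³.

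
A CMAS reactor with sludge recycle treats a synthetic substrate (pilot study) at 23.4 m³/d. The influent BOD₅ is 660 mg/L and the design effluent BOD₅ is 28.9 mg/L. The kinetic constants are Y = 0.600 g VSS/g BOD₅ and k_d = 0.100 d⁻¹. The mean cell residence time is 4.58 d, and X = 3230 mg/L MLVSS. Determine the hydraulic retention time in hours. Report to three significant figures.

τ ≈ 8.84 h

Steady-state biomass mass balance: V·X·(1 + k_d·θ_c) = Y·Q·(S₀ − S)·θ_c, so V = 0.600 × 23.4 × (660 − 28.9) × 4.58 / [3230 × (1 + 0.100 × 4.58)] = 4.06×10^4 / 4709 = 8.617 m³.
Hydraulic retention time τ = V/Q = 8.617 / 23.4 = 0.3683 d = 8.838 h.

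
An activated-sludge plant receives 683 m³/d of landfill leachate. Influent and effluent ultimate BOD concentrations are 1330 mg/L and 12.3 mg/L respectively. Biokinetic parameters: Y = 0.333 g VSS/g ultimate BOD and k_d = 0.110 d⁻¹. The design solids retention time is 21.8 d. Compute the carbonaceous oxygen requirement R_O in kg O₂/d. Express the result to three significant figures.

Y_obs = Y / (1 + k_d θ_c) = 0.333 / (1 + 0.110 × 21.8) = 0.333 / 3.398 = 0.09800.
Substrate removed = Q·(S₀ − S) = 683 m³/d × (1330 − 12.3) g/m³ = 9×10^5 g/d = 900.0 kg/d.
P_X = Y_obs·Q·(S₀ − S) = 0.09800 × 900.0 = 88.20 kg VSS/d.
Carbonaceous O₂ demand = substrate oxidised − cell-mass equivalent = 900.0 − 1.42 × 88.20 = 774.7 kg O₂/d.

R_O ≈ 775 kg O₂/d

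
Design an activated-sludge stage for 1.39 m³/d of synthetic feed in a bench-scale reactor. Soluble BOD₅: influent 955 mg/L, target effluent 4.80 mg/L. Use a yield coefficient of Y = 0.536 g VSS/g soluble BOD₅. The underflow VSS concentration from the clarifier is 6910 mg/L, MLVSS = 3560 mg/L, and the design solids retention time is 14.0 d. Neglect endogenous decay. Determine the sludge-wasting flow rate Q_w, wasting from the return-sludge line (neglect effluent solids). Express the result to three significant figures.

V·X = Y·Q·ΔS·θ_c gives V = 0.536 × 1.39 × (955 − 4.80) × 14.0 / 3560 = 2.784 m³.
Wasting from the return line (neglecting effluent solids): Q_w = V·X / (θ_c·X_r) = 2.784 × 3560 / (14.0 × 6910) = 0.1025 m³/d.

Q_w ≈ 0.102 m³/d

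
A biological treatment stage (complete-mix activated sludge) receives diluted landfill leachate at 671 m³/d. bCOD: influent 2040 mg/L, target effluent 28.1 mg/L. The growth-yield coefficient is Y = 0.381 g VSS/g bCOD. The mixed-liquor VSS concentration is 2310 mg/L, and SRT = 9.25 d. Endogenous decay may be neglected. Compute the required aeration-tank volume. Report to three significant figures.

V ≈ 2060 m³

Biomass mass balance (decay neglected): V·X = Y·Q·(S₀ − S)·θ_c, so V = 0.381 × 671 × (2040 − 28.1) × 9.25 / 2310 = 2060 m³.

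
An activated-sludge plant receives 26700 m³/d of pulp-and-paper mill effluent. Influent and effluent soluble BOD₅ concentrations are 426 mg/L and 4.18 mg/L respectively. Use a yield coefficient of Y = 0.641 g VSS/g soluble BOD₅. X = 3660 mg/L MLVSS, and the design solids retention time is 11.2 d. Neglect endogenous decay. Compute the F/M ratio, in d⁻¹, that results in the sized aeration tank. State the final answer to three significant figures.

F/M ≈ 0.141 d⁻¹

Biomass mass balance (decay neglected): V·X = Y·Q·(S₀ − S)·θ_c, so V = 0.641 × 26700 × (426 − 4.18) × 11.2 / 3660 = 22092 m³.
Food-to-microorganism ratio F/M = Q S₀ / (V X) = 26700 × 426 / (22092 × 3660) = 0.1407 d⁻¹.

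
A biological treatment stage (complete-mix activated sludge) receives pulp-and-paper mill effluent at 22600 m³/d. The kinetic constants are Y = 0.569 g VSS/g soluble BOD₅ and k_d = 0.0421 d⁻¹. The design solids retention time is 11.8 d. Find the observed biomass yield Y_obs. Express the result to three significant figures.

Observed yield with endogenous decay: Y_obs = Y / (1 + k_d·θ_c) = 0.569 / (1 + 0.0421 × 11.8) = 0.569 / 1.497 = 0.3801 g VSS/g soluble BOD₅.

Y_obs ≈ 0.380 g VSS/g soluble BOD₅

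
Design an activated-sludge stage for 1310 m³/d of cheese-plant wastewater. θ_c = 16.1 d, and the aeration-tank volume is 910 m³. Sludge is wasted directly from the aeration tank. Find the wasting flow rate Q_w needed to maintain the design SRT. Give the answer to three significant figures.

Wasting from the aeration tank: Q_w = V / θ_c = 910.0 / 16.1 = 56.52 m³/d.

Q_w ≈ 56.5 m³/d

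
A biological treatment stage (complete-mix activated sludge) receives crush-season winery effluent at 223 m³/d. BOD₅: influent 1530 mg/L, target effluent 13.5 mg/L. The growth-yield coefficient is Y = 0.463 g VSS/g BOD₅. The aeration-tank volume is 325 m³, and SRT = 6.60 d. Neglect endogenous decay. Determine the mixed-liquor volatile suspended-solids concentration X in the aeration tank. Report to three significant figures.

X ≈ 3180 mg/L

Without decay, X = Y Q (S₀−S) θ_c / V = 0.463 × 223 × (1530 − 13.5) × 6.60 / 325 = 3180 mg/L.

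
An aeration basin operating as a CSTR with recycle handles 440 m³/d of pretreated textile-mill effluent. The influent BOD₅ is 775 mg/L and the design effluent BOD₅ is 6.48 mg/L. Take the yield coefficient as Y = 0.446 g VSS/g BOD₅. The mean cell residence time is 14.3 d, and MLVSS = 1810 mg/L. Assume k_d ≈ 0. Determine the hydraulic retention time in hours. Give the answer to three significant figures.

τ ≈ 65.0 h

Biomass mass balance (decay neglected): V·X = Y·Q·(S₀ − S)·θ_c, so V = 0.446 × 440 × (775 − 6.48) × 14.3 / 1810 = 1192 m³.
Hydraulic retention time τ = V/Q = 1192 / 440 = 2.708 d = 64.99 h.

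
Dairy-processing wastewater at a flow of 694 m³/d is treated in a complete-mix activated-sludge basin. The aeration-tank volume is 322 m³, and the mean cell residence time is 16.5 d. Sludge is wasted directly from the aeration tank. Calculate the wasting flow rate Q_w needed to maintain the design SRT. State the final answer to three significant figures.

With mixed-liquor wasting, θ_c = V/Q_w, so Q_w = V/θ_c = 322.0/16.5 = 19.52 m³/d.

Q_w ≈ 19.5 m³/d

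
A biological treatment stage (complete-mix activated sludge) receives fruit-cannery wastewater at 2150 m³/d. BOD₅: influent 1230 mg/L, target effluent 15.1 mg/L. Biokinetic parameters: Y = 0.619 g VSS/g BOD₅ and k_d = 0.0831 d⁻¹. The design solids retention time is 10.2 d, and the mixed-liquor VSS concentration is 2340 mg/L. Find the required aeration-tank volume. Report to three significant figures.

Rearranging the biomass balance for a CMAS with decay, V = Y·Q·ΔS·θ_c / [X·(1+k_d θ_c)] = 0.619 × 2150 × (1230 − 15.1) × 10.2 / [2340 × (1 + 0.0831 × 10.2)] = 1.65×10^7 / 4323 = 3815 m³.

V ≈ 3810 m³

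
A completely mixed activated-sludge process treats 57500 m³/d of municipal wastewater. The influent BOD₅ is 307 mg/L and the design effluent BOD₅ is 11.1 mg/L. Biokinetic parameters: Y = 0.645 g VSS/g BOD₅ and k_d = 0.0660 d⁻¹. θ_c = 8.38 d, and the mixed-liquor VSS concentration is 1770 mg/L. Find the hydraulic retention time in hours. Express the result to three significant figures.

τ ≈ 14.0 h

Steady-state biomass mass balance: V·X·(1 + k_d·θ_c) = Y·Q·(S₀ − S)·θ_c, so V = 0.645 × 57500 × (307 − 11.1) × 8.38 / [1770 × (1 + 0.0660 × 8.38)] = 9.2×10^7 / 2749 = 33454 m³.
HRT = V/Q = 33454 m³ / 57500 m³·d⁻¹ = 0.5818 d × 24 = 13.96 h.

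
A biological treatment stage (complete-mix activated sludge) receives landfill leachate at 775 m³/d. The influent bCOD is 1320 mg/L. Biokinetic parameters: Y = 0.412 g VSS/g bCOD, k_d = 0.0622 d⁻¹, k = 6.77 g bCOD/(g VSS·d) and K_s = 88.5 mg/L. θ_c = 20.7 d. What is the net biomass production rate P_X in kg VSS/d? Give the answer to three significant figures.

Effluent substrate depends only on kinetics and SRT: S = K_s(1 + k_d θ_c) / [θ_c(Yk − k_d) − 1] = 88.5 × (1 + 0.0622 × 20.7) / [20.7 × (0.412 × 6.77 − 0.0622) − 1] = 202.4 / 55.45 = 3.651 mg/L.
Observed yield with endogenous decay: Y_obs = Y / (1 + k_d·θ_c) = 0.412 / (1 + 0.0622 × 20.7) = 0.412 / 2.288 = 0.1801 g VSS/g bCOD.
Substrate removed = Q·(S₀ − S) = 775 m³/d × (1320 − 3.65) g/m³ = 1.02×10^6 g/d = 1020 kg/d.
So the net sludge growth is P_X = 0.1801 × 1020 = 183.7 kg VSS/d.

P_X ≈ 184 kg VSS/d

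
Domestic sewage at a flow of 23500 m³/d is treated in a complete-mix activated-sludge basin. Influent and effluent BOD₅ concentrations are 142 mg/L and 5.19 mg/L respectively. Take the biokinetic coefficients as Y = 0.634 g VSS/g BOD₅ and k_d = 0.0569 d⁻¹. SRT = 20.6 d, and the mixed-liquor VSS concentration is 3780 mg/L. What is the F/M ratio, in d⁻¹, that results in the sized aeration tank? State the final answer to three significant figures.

F/M ≈ 0.173 d⁻¹

From the SRT design equation V = Y Q (S₀−S) θ_c / [X (1 + k_d θ_c)] = 0.634 × 23500 × (142 − 5.19) × 20.6 / [3780 × (1 + 0.0569 × 20.6)] = 4.2×10^7 / 8211 = 5114 m³.
Food-to-microorganism ratio F/M = Q S₀ / (V X) = 23500 × 142 / (5114 × 3780) = 0.1726 d⁻¹.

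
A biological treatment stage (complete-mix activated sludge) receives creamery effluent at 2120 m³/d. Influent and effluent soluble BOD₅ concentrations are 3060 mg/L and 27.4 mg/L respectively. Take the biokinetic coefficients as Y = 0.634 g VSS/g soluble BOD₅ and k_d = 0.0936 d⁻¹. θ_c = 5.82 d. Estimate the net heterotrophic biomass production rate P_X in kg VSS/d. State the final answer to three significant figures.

P_X ≈ 2640 kg VSS/d

Observed yield with endogenous decay: Y_obs = Y / (1 + k_d·θ_c) = 0.634 / (1 + 0.0936 × 5.82) = 0.634 / 1.545 = 0.4104 g VSS/g soluble BOD₅.
Substrate removed = Q·(S₀ − S) = 2120 m³/d × (3060 − 27.4) g/m³ = 6.43×10^6 g/d = 6429 kg/d.
So the net sludge growth is P_X = 0.4104 × 6429 = 2639 kg VSS/d.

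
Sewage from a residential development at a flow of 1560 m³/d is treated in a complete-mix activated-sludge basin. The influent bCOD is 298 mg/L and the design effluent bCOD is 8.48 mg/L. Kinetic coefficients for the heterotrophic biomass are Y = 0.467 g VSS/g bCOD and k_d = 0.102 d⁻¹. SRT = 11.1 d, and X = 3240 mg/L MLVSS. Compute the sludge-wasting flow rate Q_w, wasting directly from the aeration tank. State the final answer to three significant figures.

Q_w ≈ 30.5 m³/d

From the SRT design equation V = Y Q (S₀−S) θ_c / [X (1 + k_d θ_c)] = 0.467 × 1560 × (298 − 8.48) × 11.1 / [3240 × (1 + 0.102 × 11.1)] = 2.34×10^6 / 6908 = 338.9 m³.
For wasting at MLVSS concentration, Q_w = V/θ_c = 338.9/11.1 = 30.53 m³/d.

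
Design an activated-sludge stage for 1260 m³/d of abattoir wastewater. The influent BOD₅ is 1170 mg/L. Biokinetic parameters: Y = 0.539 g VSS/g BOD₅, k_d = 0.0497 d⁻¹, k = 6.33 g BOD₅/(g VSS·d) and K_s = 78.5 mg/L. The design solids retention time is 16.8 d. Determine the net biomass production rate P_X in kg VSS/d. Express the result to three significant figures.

P_X ≈ 432 kg VSS/d

From the Monod/SRT balance for a CMAS, S = K_s·(1+k_d θ_c)/[θ_c·(Y k − k_d) − 1] = 78.5 × (1 + 0.0497 × 16.8) / [16.8 × (0.539 × 6.33 − 0.0497) − 1] = 144.0 / 55.48 = 2.596 mg/L.
Observed yield with endogenous decay: Y_obs = Y / (1 + k_d·θ_c) = 0.539 / (1 + 0.0497 × 16.8) = 0.539 / 1.835 = 0.2937 g VSS/g BOD₅.
ΔS = 1170 − 2.60 = 1167 mg/L, so the substrate removal rate is 1260 × 1167/1000 = 1471 kg BOD₅/d.
So the net sludge growth is P_X = 0.2937 × 1471 = 432.1 kg VSS/d.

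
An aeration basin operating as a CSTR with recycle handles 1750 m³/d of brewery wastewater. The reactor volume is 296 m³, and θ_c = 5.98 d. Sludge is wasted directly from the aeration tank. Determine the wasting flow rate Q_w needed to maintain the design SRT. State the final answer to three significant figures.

Q_w ≈ 49.5 m³/d

With mixed-liquor wasting, θ_c = V/Q_w, so Q_w = V/θ_c = 296.0/5.98 = 49.50 m³/d.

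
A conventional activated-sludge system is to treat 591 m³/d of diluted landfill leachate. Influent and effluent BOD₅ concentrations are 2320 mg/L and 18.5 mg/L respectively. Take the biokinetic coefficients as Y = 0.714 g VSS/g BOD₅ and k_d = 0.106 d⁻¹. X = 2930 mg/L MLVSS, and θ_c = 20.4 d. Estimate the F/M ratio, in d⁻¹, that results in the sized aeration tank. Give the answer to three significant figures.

F/M ≈ 0.219 d⁻¹

From the SRT design equation V = Y Q (S₀−S) θ_c / [X (1 + k_d θ_c)] = 0.714 × 591 × (2320 − 18.5) × 20.4 / [2930 × (1 + 0.106 × 20.4)] = 1.98×10^7 / 9266 = 2138 m³.
Food-to-microorganism ratio F/M = Q S₀ / (V X) = 591 × 2320 / (2138 × 2930) = 0.2189 d⁻¹.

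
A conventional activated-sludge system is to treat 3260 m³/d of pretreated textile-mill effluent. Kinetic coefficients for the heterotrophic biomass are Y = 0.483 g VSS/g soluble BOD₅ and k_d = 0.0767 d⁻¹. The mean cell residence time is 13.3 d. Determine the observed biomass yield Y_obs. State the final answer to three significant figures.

Y_obs ≈ 0.239 g VSS/g soluble BOD₅

Correct the yield for decay: Y_obs = Y/(1 + k_d θ_c) = 0.483 / (1 + 0.0767 × 13.3) = 0.483 / 2.020 = 0.2391.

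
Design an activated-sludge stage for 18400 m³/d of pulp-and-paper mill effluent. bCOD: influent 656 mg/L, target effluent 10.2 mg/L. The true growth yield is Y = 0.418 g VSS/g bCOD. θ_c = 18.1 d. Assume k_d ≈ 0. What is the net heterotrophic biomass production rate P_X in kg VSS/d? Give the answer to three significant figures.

P_X ≈ 4970 kg VSS/d

Since k_d ≈ 0, Y_obs = Y = 0.418 g VSS/g bCOD.
Q·(S₀ − S) = 18400 × (656 − 10.2) × 10⁻³ = 11883 kg/d removed.
Biomass produced: P_X = Y_obs·Q·ΔS = 0.4180 × 11883 ≈ 4967 kg VSS/d.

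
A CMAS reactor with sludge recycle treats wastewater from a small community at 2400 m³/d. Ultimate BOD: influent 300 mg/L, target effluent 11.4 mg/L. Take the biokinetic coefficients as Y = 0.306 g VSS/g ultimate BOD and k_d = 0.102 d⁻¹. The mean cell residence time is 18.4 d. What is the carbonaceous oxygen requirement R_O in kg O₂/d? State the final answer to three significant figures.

Observed yield with endogenous decay: Y_obs = Y / (1 + k_d·θ_c) = 0.306 / (1 + 0.102 × 18.4) = 0.306 / 2.877 = 0.1064 g VSS/g ultimate BOD.
Mass of ultimate BOD removed per day: Q(S₀ − S) = 2400 × 288.6 g/m³ = 692.6 kg/d.
P_X = Y_obs·Q·(S₀ − S) = 0.1064 × 692.6 = 73.67 kg VSS/d.
Carbonaceous O₂ demand = substrate oxidised − cell-mass equivalent = 692.6 − 1.42 × 73.67 = 588.0 kg O₂/d.

R_O ≈ 588 kg O₂/d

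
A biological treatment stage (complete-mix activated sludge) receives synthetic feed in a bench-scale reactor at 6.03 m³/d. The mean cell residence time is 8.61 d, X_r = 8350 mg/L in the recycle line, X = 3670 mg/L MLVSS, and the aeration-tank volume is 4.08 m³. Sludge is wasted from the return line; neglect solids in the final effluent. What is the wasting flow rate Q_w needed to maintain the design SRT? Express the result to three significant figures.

Wasting from the return line (neglecting effluent solids): Q_w = V·X / (θ_c·X_r) = 4.080 × 3670 / (8.61 × 8350) = 0.2083 m³/d.

Q_w ≈ 0.208 m³/d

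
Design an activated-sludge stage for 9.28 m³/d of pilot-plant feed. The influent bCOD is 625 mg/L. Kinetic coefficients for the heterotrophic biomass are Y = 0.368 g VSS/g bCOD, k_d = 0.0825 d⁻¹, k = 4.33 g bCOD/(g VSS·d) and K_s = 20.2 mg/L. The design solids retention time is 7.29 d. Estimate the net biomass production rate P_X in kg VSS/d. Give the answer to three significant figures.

P_X ≈ 1.33 kg VSS/d

For a completely mixed reactor with recycle the Lawrence–McCarty relation gives S = K_s·(1 + k_d·θ_c) / [θ_c·(Y·k − k_d) − 1] = 20.2 × (1 + 0.0825 × 7.29) / [7.29 × (0.368 × 4.33 − 0.0825) − 1] = 32.35 / 10.01 = 3.230 mg/L.
The observed yield is Y_obs = Y/(1 + k_d·θ_c) = 0.368 / (1 + 0.0825 × 7.29) = 0.368 / 1.601 = 0.2298 g VSS per g bCOD removed.
Substrate removed = Q·(S₀ − S) = 9.28 m³/d × (625 − 3.23) g/m³ = 5.77×10^3 g/d = 5.770 kg/d.
P_X = Y_obs · Q(S₀ − S) = 0.2298 × 5.770 = 1.326 kg VSS/d.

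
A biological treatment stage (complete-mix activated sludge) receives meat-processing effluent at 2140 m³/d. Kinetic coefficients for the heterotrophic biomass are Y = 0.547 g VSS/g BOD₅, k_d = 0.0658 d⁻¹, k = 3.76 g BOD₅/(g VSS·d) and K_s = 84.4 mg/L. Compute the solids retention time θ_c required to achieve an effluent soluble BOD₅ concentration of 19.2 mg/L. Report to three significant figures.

At the target effluent, Y k S/(K_s+S) = 0.547×3.76×19.2/103.6 = 0.3812 d⁻¹.
Then 1/θ_c = μ − k_d = 0.3812 − 0.0658 = 0.3154 d⁻¹, giving θ_c = 3.171 d.

θ_c ≈ 3.17 d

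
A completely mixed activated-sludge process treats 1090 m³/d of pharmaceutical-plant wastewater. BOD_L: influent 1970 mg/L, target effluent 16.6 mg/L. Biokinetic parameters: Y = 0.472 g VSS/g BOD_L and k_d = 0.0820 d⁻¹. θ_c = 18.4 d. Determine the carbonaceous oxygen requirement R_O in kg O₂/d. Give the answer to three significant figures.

Y_obs = Y / (1 + k_d θ_c) = 0.472 / (1 + 0.0820 × 18.4) = 0.472 / 2.509 = 0.1881.
Q·(S₀ − S) = 1090 × (1970 − 16.6) × 10⁻³ = 2129 kg/d removed.
P_X = Y_obs·Q·(S₀ − S) = 0.1881 × 2129 = 400.6 kg VSS/d.
R_O = Q·(S₀ − S) − 1.42·P_X = 2129 − 1.42 × 400.6 = 1560 kg O₂/d.

R_O ≈ 1560 kg O₂/d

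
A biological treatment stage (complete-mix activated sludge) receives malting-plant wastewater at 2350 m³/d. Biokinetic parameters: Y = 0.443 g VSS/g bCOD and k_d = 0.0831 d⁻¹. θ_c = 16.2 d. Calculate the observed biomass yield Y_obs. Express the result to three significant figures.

Observed yield with endogenous decay: Y_obs = Y / (1 + k_d·θ_c) = 0.443 / (1 + 0.0831 × 16.2) = 0.443 / 2.346 = 0.1888 g VSS/g bCOD.

Y_obs ≈ 0.189 g VSS/g bCOD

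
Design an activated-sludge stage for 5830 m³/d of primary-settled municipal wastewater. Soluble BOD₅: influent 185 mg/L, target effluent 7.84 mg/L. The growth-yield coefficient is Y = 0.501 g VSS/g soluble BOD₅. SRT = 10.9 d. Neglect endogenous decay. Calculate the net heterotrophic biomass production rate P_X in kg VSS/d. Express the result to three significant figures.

P_X ≈ 517 kg VSS/d

With endogenous decay neglected, the observed yield equals the true yield: Y_obs = Y = 0.501 g VSS/g soluble BOD₅.
Q·(S₀ − S) = 5830 × (185 − 7.84) × 10⁻³ = 1033 kg/d removed.
Biomass produced: P_X = Y_obs·Q·ΔS = 0.5010 × 1033 ≈ 517.5 kg VSS/d.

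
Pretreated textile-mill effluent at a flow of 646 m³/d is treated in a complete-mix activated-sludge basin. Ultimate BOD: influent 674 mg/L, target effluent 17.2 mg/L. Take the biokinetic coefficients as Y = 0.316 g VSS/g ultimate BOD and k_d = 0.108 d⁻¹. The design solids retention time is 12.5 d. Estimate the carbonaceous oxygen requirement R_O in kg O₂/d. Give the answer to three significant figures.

R_O ≈ 343 kg O₂/d

The observed yield is Y_obs = Y/(1 + k_d·θ_c) = 0.316 / (1 + 0.108 × 12.5) = 0.316 / 2.350 = 0.1345 g VSS per g ultimate BOD removed.
Q·(S₀ − S) = 646 × (674 − 17.2) × 10⁻³ = 424.3 kg/d removed.
Net sludge production P_X = 0.1345 × 424.3 = 57.05 kg VSS/d.
R_O = Q·(S₀ − S) − 1.42·P_X = 424.3 − 1.42 × 57.05 = 343.3 kg O₂/d.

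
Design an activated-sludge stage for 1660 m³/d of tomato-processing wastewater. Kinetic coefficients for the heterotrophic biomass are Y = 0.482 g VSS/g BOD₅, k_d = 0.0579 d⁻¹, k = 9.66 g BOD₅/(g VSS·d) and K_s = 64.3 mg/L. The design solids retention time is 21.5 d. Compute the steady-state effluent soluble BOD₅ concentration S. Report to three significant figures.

Effluent substrate depends only on kinetics and SRT: S = K_s(1 + k_d θ_c) / [θ_c(Yk − k_d) − 1] = 64.3 × (1 + 0.0579 × 21.5) / [21.5 × (0.482 × 9.66 − 0.0579) − 1] = 144.3 / 97.86 = 1.475 mg/L.

S ≈ 1.47 mg/L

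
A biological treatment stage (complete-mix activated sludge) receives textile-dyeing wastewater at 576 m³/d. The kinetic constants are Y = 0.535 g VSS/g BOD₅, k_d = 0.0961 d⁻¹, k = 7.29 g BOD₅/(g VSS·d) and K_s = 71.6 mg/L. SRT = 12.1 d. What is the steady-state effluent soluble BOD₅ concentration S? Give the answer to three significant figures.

S ≈ 3.44 mg/L

From the Monod/SRT balance for a CMAS, S = K_s·(1+k_d θ_c)/[θ_c·(Y k − k_d) − 1] = 71.6 × (1 + 0.0961 × 12.1) / [12.1 × (0.535 × 7.29 − 0.0961) − 1] = 154.9 / 45.03 = 3.439 mg/L.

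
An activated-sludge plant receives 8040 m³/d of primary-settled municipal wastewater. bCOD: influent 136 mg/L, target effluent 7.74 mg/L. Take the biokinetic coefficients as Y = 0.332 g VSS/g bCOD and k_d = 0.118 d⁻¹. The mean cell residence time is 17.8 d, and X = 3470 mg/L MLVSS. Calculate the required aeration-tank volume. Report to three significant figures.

V ≈ 566 m³

From the SRT design equation V = Y Q (S₀−S) θ_c / [X (1 + k_d θ_c)] = 0.332 × 8040 × (136 − 7.74) × 17.8 / [3470 × (1 + 0.118 × 17.8)] = 6.09×10^6 / 10758 = 566.4 m³.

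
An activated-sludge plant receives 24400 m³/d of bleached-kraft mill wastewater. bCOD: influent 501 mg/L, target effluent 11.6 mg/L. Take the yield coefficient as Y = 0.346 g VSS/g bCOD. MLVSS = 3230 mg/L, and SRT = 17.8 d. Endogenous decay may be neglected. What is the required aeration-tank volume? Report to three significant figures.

With k_d = 0 the design equation reduces to V = Y Q (S₀−S) θ_c / X = 0.346 × 24400 × (501 − 11.6) × 17.8 / 3230 = 22769 m³.

V ≈ 22800 m³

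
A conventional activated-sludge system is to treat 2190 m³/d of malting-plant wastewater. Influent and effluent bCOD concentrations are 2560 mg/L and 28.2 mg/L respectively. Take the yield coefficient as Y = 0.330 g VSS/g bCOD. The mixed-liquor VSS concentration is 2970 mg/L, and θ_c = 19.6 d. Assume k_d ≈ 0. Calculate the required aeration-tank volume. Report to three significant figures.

V ≈ 12100 m³

Biomass mass balance (decay neglected): V·X = Y·Q·(S₀ − S)·θ_c, so V = 0.330 × 2190 × (2560 − 28.2) × 19.6 / 2970 = 12075 m³.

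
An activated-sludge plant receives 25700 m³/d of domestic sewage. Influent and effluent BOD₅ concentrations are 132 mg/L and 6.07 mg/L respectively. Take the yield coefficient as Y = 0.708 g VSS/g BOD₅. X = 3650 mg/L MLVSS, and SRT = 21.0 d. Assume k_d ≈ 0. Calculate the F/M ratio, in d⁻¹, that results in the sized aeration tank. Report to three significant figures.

F/M ≈ 0.0705 d⁻¹

With k_d = 0 the design equation reduces to V = Y Q (S₀−S) θ_c / X = 0.708 × 25700 × (132 − 6.07) × 21.0 / 3650 = 13183 m³.
Food-to-microorganism ratio F/M = Q S₀ / (V X) = 25700 × 132 / (13183 × 3650) = 0.07050 d⁻¹.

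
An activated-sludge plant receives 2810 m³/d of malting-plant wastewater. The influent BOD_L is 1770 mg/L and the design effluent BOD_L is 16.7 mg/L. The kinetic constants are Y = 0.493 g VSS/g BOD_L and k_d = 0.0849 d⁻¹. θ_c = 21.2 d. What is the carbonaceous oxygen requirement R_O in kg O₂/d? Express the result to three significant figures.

Correct the yield for decay: Y_obs = Y/(1 + k_d θ_c) = 0.493 / (1 + 0.0849 × 21.2) = 0.493 / 2.800 = 0.1761.
Q·(S₀ − S) = 2810 × (1770 − 16.7) × 10⁻³ = 4927 kg/d removed.
Biomass synthesised: P_X = Y_obs × 4927 = 867.5 kg VSS/d.
R_O = Q·ΔS − 1.42 P_X = 4927 − 1232 = 3695 kg O₂/d.

R_O ≈ 3690 kg O₂/d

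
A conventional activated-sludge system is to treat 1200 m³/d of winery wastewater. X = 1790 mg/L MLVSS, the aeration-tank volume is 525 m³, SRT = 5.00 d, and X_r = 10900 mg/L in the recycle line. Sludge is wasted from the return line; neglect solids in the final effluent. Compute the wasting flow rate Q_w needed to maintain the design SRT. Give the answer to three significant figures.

Q_w ≈ 17.2 m³/d

Wasting from the return line (neglecting effluent solids): Q_w = V·X / (θ_c·X_r) = 525.0 × 1790 / (5.00 × 10900) = 17.24 m³/d.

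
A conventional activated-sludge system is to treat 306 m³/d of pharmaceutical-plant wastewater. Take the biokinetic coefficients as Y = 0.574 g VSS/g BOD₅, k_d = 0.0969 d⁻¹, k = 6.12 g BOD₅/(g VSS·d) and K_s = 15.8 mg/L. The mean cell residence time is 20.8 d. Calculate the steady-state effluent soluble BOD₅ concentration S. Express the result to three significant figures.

S ≈ 0.680 mg/L

From the Monod/SRT balance for a CMAS, S = K_s·(1+k_d θ_c)/[θ_c·(Y k − k_d) − 1] = 15.8 × (1 + 0.0969 × 20.8) / [20.8 × (0.574 × 6.12 − 0.0969) − 1] = 47.65 / 70.05 = 0.6801 mg/L.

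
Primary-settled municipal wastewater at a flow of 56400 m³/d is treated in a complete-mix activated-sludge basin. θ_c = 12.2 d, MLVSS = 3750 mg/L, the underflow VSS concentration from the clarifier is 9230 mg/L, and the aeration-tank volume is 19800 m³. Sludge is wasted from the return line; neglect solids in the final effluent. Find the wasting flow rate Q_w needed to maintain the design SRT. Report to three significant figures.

Q_w = (V·X)/(θ_c X_r) = 19800 × 3750 / (12.2 × 9230) = 659.4 m³/d.

Q_w ≈ 659 m³/d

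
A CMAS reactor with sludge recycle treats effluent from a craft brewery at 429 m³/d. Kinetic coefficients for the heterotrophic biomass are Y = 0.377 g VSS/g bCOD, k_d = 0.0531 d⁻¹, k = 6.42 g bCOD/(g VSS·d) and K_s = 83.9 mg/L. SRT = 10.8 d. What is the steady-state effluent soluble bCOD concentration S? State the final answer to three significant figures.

For a completely mixed reactor with recycle the Lawrence–McCarty relation gives S = K_s·(1 + k_d·θ_c) / [θ_c·(Y·k − k_d) − 1] = 83.9 × (1 + 0.0531 × 10.8) / [10.8 × (0.377 × 6.42 − 0.0531) − 1] = 132.0 / 24.57 = 5.374 mg/L.

S ≈ 5.37 mg/L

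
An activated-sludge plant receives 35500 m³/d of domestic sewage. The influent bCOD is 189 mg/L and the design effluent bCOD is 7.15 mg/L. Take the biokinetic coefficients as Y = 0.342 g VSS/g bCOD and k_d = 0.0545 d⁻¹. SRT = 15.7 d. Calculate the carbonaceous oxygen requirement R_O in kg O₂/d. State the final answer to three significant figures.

R_O ≈ 4770 kg O₂/d

Correct the yield for decay: Y_obs = Y/(1 + k_d θ_c) = 0.342 / (1 + 0.0545 × 15.7) = 0.342 / 1.856 = 0.1843.
ΔS = 189 − 7.15 = 181.8 mg/L, so the substrate removal rate is 35500 × 181.8/1000 = 6456 kg bCOD/d.
Biomass synthesised: P_X = Y_obs × 6456 = 1190 kg VSS/d.
R_O = Q·ΔS − 1.42 P_X = 6456 − 1690 = 4766 kg O₂/d.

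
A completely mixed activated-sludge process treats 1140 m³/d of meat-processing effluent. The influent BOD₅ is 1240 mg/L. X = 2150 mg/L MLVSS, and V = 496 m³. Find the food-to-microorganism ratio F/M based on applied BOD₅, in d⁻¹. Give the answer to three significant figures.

F/M ≈ 1.33 d⁻¹

F/M = Q·S₀ / (V·X) = 1140 × 1240 / (496.0 × 2150) = 1.326 g BOD₅·(g VSS·d)⁻¹.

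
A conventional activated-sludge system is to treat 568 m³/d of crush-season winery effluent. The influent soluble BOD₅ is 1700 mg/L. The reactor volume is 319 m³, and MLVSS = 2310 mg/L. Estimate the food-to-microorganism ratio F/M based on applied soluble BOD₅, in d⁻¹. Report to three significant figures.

F/M ≈ 1.31 d⁻¹

F/M = applied load / biomass = Q·S₀/(V·X) = 568 × 1700 / (319.0 × 2310) = 1.310 d⁻¹.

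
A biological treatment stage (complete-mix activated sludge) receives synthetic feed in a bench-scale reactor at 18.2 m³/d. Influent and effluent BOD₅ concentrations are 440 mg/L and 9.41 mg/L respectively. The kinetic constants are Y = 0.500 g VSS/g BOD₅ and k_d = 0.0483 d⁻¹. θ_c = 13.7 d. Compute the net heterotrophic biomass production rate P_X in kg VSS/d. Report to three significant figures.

The observed yield is Y_obs = Y/(1 + k_d·θ_c) = 0.500 / (1 + 0.0483 × 13.7) = 0.500 / 1.662 = 0.3009 g VSS per g BOD₅ removed.
Q·(S₀ − S) = 18.2 × (440 − 9.41) × 10⁻³ = 7.837 kg/d removed.
Net biomass production P_X = Y_obs × Q·(S₀ − S) = 0.3009 × 7.837 = 2.358 kg VSS/d.

P_X ≈ 2.36 kg VSS/d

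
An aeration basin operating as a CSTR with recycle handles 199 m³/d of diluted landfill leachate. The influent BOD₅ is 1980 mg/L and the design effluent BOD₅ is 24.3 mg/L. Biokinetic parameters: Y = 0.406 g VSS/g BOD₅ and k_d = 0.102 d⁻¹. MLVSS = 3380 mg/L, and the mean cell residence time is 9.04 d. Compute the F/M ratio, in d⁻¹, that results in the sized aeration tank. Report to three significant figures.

F/M ≈ 0.530 d⁻¹

Steady-state biomass mass balance: V·X·(1 + k_d·θ_c) = Y·Q·(S₀ − S)·θ_c, so V = 0.406 × 199 × (1980 − 24.3) × 9.04 / [3380 × (1 + 0.102 × 9.04)] = 1.43×10^6 / 6497 = 219.9 m³.
Food-to-microorganism ratio F/M = Q S₀ / (V X) = 199 × 1980 / (219.9 × 3380) = 0.5302 d⁻¹.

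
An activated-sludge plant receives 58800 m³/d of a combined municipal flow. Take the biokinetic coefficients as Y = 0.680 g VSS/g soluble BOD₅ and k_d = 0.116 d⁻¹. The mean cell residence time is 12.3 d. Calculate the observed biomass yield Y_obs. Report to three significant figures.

Y_obs ≈ 0.280 g VSS/g soluble BOD₅

Y_obs = Y / (1 + k_d θ_c) = 0.680 / (1 + 0.116 × 12.3) = 0.680 / 2.427 = 0.2802.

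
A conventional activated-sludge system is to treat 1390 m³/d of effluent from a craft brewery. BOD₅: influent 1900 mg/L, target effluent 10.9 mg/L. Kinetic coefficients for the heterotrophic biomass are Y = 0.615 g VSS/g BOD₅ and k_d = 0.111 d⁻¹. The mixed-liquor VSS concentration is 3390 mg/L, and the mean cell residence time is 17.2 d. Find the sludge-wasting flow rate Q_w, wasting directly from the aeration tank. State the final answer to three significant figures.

Steady-state biomass mass balance: V·X·(1 + k_d·θ_c) = Y·Q·(S₀ − S)·θ_c, so V = 0.615 × 1390 × (1900 − 10.9) × 17.2 / [3390 × (1 + 0.111 × 17.2)] = 2.78×10^7 / 9862 = 2816 m³.
With mixed-liquor wasting, θ_c = V/Q_w, so Q_w = V/θ_c = 2816/17.2 = 163.7 m³/d.

Q_w ≈ 164 m³/d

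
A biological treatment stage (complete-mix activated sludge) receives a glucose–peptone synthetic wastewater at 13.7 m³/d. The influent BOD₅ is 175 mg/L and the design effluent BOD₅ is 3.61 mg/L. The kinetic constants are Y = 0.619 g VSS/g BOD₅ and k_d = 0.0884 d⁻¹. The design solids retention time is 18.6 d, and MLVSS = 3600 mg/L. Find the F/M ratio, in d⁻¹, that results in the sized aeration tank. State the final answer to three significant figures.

Rearranging the biomass balance for a CMAS with decay, V = Y·Q·ΔS·θ_c / [X·(1+k_d θ_c)] = 0.619 × 13.7 × (175 − 3.61) × 18.6 / [3600 × (1 + 0.0884 × 18.6)] = 2.7×10^4 / 9519 = 2.840 m³.
F/M = applied load / biomass = Q·S₀/(V·X) = 13.7 × 175 / (2.840 × 3600) = 0.2345 d⁻¹.

F/M ≈ 0.235 d⁻¹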